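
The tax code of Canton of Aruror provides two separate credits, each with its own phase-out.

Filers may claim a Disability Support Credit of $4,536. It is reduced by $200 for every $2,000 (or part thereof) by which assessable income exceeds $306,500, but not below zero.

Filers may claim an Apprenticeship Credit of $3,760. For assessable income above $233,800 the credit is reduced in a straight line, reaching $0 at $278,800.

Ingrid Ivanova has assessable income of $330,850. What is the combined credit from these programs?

$1,936

Disability Support Credit: income exceeds $306,500 by $24,350, which is 13 full-or-partial $2,000 increments; reduction = 13 × $200 = $2,600, leaving $1,936.
Apprenticeship Credit: $330,850 is at or above $278,800, so the credit is $0.
Total: $1,936 + $0 = $1,936.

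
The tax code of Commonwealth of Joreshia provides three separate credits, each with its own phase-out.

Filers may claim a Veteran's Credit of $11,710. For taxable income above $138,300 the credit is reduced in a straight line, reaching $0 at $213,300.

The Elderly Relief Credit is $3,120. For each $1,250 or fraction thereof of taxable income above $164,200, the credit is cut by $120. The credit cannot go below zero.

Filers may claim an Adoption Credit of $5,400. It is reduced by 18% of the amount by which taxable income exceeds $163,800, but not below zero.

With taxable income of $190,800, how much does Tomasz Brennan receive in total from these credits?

Veteran's Credit: $190,800 is $52,500 into a $75,000 phase-out range, leaving 22,500/75,000 of the credit: $11,710 × 22,500/75,000 = $3,513.
Elderly Relief Credit: income exceeds $164,200 by $26,600, which is 22 full-or-partial $1,250 increments; reduction = 22 × $120 = $2,640, leaving $480.
Adoption Credit: 18% of the $27,000 excess over $163,800 is $4,860; credit = $5,400 − $4,860 = $540.
Total: $3,513 + $480 + $540 = $4,533.

$4,533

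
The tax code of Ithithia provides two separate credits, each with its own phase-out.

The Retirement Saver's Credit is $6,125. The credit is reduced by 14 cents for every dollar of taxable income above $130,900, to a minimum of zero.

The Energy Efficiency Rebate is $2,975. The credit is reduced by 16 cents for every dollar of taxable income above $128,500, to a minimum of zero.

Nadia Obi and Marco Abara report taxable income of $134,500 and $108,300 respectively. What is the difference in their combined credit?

Nadia ($134,500): Retirement Saver's Credit: 14% of the $3,600 excess over $130,900 is $504; credit = $6,125 − $504 = $5,621. Energy Efficiency Rebate: 16% of the $6,000 excess over $128,500 is $960; credit = $2,975 − $960 = $2,015. total $5,621 + $2,015 = $7,636
Marco ($108,300): Retirement Saver's Credit: $108,300 is at or below the $130,900 threshold, so the full $6,125 applies. Energy Efficiency Rebate: $108,300 is at or below the $128,500 threshold, so the full $2,975 applies. total $6,125 + $2,975 = $9,100
Difference: |$7,636 − $9,100| = $1,464.

$1,464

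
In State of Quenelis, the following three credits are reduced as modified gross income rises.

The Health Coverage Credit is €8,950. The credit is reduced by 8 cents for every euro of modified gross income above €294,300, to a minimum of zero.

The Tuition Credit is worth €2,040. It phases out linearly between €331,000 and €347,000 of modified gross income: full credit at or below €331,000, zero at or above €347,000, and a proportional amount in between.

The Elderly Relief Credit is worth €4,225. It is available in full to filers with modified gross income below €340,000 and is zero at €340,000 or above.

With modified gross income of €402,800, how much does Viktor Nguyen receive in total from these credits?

€270

Health Coverage Credit: 8% of the €108,500 excess over €294,300 is €8,680; credit = €8,950 − €8,680 = €270.
Tuition Credit: €402,800 is at or above €347,000, so the credit is €0.
Elderly Relief Credit: €402,800 meets or exceeds the €340,000 cutoff, so the credit is €0.
Total: €270 + €0 + €0 = €270.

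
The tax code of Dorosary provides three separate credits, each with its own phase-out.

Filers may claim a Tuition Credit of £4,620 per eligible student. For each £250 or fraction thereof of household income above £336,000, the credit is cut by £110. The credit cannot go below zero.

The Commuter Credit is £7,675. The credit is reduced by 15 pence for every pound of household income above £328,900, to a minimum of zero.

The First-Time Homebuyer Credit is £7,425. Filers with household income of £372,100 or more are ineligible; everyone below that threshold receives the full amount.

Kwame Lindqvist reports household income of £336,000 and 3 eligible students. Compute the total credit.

Tuition Credit: base = 3 × £4,620 = £13,860. £336,000 is at or below the £336,000 threshold, so the full £13,860 applies.
Commuter Credit: 15% of the £7,100 excess over £328,900 is £1,065; credit = £7,675 − £1,065 = £6,610.
First-Time Homebuyer Credit: £336,000 is below the £372,100 cutoff, so the full £7,425 applies.
Total: £13,860 + £6,610 + £7,425 = £27,895.

£27,895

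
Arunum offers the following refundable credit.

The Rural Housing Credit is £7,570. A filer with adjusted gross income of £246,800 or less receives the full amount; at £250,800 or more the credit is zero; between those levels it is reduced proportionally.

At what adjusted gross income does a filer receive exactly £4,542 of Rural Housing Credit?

£248,400

£4,542 is 4,542/7,570 of the full £7,570, so 3,028/7,570 of the £4,000 range has been used: income = £246,800 + £4,000 × 3,028/7,570 = £248,400.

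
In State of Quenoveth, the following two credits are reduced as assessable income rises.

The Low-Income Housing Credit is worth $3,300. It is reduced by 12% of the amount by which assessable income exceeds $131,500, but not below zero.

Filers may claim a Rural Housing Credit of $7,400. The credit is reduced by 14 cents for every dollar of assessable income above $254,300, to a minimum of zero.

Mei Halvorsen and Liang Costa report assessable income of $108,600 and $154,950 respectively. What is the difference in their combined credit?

Mei ($108,600): Low-Income Housing Credit: $108,600 is at or below the $131,500 threshold, so the full $3,300 applies. Rural Housing Credit: $108,600 is at or below the $254,300 threshold, so the full $7,400 applies. total $3,300 + $7,400 = $10,700
Liang ($154,950): Low-Income Housing Credit: 12% of the $23,450 excess over $131,500 is $2,814; credit = $3,300 − $2,814 = $486. Rural Housing Credit: $154,950 is at or below the $254,300 threshold, so the full $7,400 applies. total $486 + $7,400 = $7,886
Difference: |$10,700 − $7,886| = $2,814.

$2,814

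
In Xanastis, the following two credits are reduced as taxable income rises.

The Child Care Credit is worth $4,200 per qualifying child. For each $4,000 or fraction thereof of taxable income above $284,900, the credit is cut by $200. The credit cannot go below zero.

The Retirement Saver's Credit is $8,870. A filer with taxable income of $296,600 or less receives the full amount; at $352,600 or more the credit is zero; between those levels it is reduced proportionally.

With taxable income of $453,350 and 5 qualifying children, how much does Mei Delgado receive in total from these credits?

Child Care Credit: base = 5 × $4,200 = $21,000. income exceeds $284,900 by $168,450, which is 43 full-or-partial $4,000 increments; reduction = 43 × $200 = $8,600, leaving $12,400.
Retirement Saver's Credit: $453,350 is at or above $352,600, so the credit is $0.
Total: $12,400 + $0 = $12,400.

$12,400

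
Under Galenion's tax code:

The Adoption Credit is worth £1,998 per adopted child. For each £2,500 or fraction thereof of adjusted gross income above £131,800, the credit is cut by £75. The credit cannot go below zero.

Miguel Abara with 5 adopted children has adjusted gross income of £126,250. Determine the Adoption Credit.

Adoption Credit: base = 5 × £1,998 = £9,990. £126,250 is at or below the £131,800 threshold, so the full £9,990 applies.

£9,990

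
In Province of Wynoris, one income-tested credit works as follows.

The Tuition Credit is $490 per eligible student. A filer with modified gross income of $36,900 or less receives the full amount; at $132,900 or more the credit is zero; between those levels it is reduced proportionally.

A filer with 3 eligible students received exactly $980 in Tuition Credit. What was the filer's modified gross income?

Full credit = 3 × $490 = $1,470.
$980 is 980/1,470 of the full $1,470, so 490/1,470 of the $96,000 range has been used: income = $36,900 + $96,000 × 490/1,470 = $68,900.

$68,900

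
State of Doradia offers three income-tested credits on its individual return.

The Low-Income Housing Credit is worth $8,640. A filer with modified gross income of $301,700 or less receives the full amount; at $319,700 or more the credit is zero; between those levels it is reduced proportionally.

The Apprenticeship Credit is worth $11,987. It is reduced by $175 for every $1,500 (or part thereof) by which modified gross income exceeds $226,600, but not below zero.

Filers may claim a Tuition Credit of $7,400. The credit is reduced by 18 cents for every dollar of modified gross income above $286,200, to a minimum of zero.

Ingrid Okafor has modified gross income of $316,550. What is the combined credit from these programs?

Low-Income Housing Credit: $316,550 is $14,850 into a $18,000 phase-out range, leaving 3,150/18,000 of the credit: $8,640 × 3,150/18,000 = $1,512.
Apprenticeship Credit: income exceeds $226,600 by $89,950, which is 60 full-or-partial $1,500 increments; reduction = 60 × $175 = $10,500, leaving $1,487.
Tuition Credit: 18% of the $30,350 excess over $286,200 is $5,463; credit = $7,400 − $5,463 = $1,937.
Total: $1,512 + $1,487 + $1,937 = $4,936.

$4,936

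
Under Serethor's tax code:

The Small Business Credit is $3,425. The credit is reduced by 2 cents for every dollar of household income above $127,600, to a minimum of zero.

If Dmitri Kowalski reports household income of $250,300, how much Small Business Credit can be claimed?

$971

Small Business Credit: 2% of the $122,700 excess over $127,600 is $2,454; credit = $3,425 − $2,454 = $971.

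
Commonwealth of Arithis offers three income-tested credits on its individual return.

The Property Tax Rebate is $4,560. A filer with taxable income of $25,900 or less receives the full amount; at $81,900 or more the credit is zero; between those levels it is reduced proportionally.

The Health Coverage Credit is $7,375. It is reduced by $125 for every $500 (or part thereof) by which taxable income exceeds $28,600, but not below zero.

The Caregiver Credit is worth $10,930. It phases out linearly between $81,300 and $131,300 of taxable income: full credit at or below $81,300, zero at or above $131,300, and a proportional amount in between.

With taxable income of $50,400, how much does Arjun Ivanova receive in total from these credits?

Property Tax Rebate: $50,400 is $24,500 into a $56,000 phase-out range, leaving 31,500/56,000 of the credit: $4,560 × 31,500/56,000 = $2,565.
Health Coverage Credit: income exceeds $28,600 by $21,800, which is 44 full-or-partial $500 increments; reduction = 44 × $125 = $5,500, leaving $1,875.
Caregiver Credit: $50,400 is at or below the $81,300 threshold, so the full $10,930 applies.
Total: $2,565 + $1,875 + $10,930 = $15,370.

$15,370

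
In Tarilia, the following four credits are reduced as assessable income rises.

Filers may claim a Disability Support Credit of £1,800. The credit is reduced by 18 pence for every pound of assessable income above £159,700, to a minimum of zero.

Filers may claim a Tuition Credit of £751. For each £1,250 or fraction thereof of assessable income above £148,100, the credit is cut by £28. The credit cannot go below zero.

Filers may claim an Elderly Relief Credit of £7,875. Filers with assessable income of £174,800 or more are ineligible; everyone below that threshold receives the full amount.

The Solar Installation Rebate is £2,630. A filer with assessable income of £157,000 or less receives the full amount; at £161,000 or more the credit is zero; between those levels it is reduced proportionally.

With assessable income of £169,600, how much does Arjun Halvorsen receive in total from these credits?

Disability Support Credit: 18% of the £9,900 excess over £159,700 is £1,782; credit = £1,800 − £1,782 = £18.
Tuition Credit: income exceeds £148,100 by £21,500, which is 18 full-or-partial £1,250 increments; reduction = 18 × £28 = £504, leaving £247.
Elderly Relief Credit: £169,600 is below the £174,800 cutoff, so the full £7,875 applies.
Solar Installation Rebate: £169,600 is at or above £161,000, so the credit is £0.
Total: £18 + £247 + £7,875 + £0 = £8,140.

£8,140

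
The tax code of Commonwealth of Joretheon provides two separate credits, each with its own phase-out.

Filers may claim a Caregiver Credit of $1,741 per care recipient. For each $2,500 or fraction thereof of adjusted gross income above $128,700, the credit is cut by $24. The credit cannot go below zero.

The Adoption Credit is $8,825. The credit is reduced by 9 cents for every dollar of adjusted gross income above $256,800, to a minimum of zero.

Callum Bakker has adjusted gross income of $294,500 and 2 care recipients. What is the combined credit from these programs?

Caregiver Credit: base = 2 × $1,741 = $3,482. income exceeds $128,700 by $165,800, which is 67 full-or-partial $2,500 increments; reduction = 67 × $24 = $1,608, leaving $1,874.
Adoption Credit: 9% of the $37,700 excess over $256,800 is $3,393; credit = $8,825 − $3,393 = $5,432.
Total: $1,874 + $5,432 = $7,306.

$7,306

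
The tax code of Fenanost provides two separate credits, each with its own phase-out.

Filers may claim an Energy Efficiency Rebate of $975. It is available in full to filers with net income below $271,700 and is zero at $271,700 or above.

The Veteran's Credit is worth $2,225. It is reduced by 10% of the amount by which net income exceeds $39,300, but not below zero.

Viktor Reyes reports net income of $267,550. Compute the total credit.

Energy Efficiency Rebate: $267,550 is below the $271,700 cutoff, so the full $975 applies.
Veteran's Credit: 10% of the $228,250 excess over $39,300 is $22,825 ≥ base, so the credit is $0.
Total: $975 + $0 = $975.

$975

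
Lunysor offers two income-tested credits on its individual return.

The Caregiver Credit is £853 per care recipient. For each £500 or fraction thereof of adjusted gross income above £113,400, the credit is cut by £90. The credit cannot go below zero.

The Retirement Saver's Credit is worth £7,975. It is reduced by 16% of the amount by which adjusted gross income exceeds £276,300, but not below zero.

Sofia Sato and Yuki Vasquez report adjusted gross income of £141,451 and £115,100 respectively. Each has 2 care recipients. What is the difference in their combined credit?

£1,346

Sofia (£141,451): Caregiver Credit: base = 2 × £853 = £1,706. income exceeds £113,400 by £28,051 → 57 increments × £90 = £5,130 ≥ base, so the credit is £0. Retirement Saver's Credit: £141,451 is at or below the £276,300 threshold, so the full £7,975 applies. total £0 + £7,975 = £7,975
Yuki (£115,100): Caregiver Credit: base = 2 × £853 = £1,706. income exceeds £113,400 by £1,700, which is 4 full-or-partial £500 increments; reduction = 4 × £90 = £360, leaving £1,346. Retirement Saver's Credit: £115,100 is at or below the £276,300 threshold, so the full £7,975 applies. total £1,346 + £7,975 = £9,321
Difference: |£7,975 − £9,321| = £1,346.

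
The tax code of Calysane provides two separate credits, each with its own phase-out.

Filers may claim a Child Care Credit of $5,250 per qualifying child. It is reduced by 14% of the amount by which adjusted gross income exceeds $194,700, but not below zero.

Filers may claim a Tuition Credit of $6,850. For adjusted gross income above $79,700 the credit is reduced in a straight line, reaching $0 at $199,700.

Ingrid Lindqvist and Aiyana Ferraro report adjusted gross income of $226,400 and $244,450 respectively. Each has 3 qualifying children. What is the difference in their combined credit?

$2,527

Ingrid ($226,400): Child Care Credit: base = 3 × $5,250 = $15,750. 14% of the $31,700 excess over $194,700 is $4,438; credit = $15,750 − $4,438 = $11,312. Tuition Credit: $226,400 is at or above $199,700, so the credit is $0. total $11,312 + $0 = $11,312
Aiyana ($244,450): Child Care Credit: base = 3 × $5,250 = $15,750. 14% of the $49,750 excess over $194,700 is $6,965; credit = $15,750 − $6,965 = $8,785. Tuition Credit: $244,450 is at or above $199,700, so the credit is $0. total $8,785 + $0 = $8,785
Difference: |$11,312 − $8,785| = $2,527.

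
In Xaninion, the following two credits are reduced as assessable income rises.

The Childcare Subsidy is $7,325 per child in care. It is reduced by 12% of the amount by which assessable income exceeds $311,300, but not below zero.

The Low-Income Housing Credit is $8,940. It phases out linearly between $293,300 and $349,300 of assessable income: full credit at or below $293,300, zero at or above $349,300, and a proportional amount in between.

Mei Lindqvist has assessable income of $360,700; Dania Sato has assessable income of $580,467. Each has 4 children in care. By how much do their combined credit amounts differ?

Mei ($360,700): Childcare Subsidy: base = 4 × $7,325 = $29,300. 12% of the $49,400 excess over $311,300 is $5,928; credit = $29,300 − $5,928 = $23,372. Low-Income Housing Credit: $360,700 is at or above $349,300, so the credit is $0. total $23,372 + $0 = $23,372
Dania ($580,467): Childcare Subsidy: base = 4 × $7,325 = $29,300. 12% of the $269,167 excess over $311,300 is $32,300.04 ≥ base, so the credit is $0. Low-Income Housing Credit: $580,467 is at or above $349,300, so the credit is $0. total $0 + $0 = $0
Difference: |$23,372 − $0| = $23,372.

$23,372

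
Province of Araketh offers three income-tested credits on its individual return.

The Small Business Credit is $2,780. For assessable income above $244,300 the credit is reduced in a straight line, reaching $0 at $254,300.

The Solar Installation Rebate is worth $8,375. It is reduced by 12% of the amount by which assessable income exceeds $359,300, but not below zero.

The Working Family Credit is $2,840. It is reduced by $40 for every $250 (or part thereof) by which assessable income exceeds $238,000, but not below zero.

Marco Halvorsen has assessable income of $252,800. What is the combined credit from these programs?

$9,232

Small Business Credit: $252,800 is $8,500 into a $10,000 phase-out range, leaving 1,500/10,000 of the credit: $2,780 × 1,500/10,000 = $417.
Solar Installation Rebate: $252,800 is at or below the $359,300 threshold, so the full $8,375 applies.
Working Family Credit: income exceeds $238,000 by $14,800, which is 60 full-or-partial $250 increments; reduction = 60 × $40 = $2,400, leaving $440.
Total: $417 + $8,375 + $440 = $9,232.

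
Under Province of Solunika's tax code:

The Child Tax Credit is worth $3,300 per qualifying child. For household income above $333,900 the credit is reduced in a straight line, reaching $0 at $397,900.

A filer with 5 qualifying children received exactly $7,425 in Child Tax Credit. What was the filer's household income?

Full credit = 5 × $3,300 = $16,500.
$7,425 is 7,425/16,500 of the full $16,500, so 9,075/16,500 of the $64,000 range has been used: income = $333,900 + $64,000 × 9,075/16,500 = $369,100.

$369,100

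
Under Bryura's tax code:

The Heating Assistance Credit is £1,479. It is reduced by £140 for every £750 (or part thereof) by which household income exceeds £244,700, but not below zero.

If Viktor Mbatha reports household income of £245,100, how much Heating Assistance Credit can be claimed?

Heating Assistance Credit: income exceeds £244,700 by £400, which is 1 full-or-partial £750 increment; reduction = 1 × £140 = £140, leaving £1,339.

£1,339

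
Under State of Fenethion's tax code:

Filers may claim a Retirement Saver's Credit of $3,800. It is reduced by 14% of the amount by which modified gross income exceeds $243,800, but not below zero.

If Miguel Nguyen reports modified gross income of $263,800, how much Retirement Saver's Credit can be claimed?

Retirement Saver's Credit: 14% of the $20,000 excess over $243,800 is $2,800; credit = $3,800 − $2,800 = $1,000.

$1,000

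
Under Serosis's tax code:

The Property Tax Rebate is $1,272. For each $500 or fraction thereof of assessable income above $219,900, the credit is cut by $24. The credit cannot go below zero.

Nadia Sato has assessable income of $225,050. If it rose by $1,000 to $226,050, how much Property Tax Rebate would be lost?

$48

At $225,050 — income exceeds $219,900 by $5,150, which is 11 full-or-partial $500 increments; reduction = 11 × $24 = $264, leaving $1,008.
At $226,050 — income exceeds $219,900 by $6,150, which is 13 full-or-partial $500 increments; reduction = 13 × $24 = $312, leaving $960.
Lost: $1,008 − $960 = $48.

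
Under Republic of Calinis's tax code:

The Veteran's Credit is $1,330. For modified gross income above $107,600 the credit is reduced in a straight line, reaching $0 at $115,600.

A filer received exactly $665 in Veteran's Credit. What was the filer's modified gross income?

$665 is 665/1,330 of the full $1,330, so 665/1,330 of the $8,000 range has been used: income = $107,600 + $8,000 × 665/1,330 = $111,600.

$111,600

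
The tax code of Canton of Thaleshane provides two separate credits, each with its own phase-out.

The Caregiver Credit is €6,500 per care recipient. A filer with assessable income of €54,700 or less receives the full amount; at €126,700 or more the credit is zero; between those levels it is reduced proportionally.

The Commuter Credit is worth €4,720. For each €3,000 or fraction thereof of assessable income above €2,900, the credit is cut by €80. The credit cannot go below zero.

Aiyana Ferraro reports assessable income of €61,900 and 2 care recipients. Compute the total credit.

Caregiver Credit: base = 2 × €6,500 = €13,000. €61,900 is €7,200 into a €72,000 phase-out range, leaving 64,800/72,000 of the credit: €13,000 × 64,800/72,000 = €11,700.
Commuter Credit: income exceeds €2,900 by €59,000, which is 20 full-or-partial €3,000 increments; reduction = 20 × €80 = €1,600, leaving €3,120.
Total: €11,700 + €3,120 = €14,820.

€14,820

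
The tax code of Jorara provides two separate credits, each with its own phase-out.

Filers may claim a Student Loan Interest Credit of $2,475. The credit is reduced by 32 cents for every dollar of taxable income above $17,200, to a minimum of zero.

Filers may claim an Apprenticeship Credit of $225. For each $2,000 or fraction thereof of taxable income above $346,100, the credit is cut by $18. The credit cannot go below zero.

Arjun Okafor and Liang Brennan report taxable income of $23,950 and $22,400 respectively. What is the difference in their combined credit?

$496

Arjun ($23,950): Student Loan Interest Credit: 32% of the $6,750 excess over $17,200 is $2,160; credit = $2,475 − $2,160 = $315. Apprenticeship Credit: $23,950 is at or below the $346,100 threshold, so the full $225 applies. total $315 + $225 = $540
Liang ($22,400): Student Loan Interest Credit: 32% of the $5,200 excess over $17,200 is $1,664; credit = $2,475 − $1,664 = $811. Apprenticeship Credit: $22,400 is at or below the $346,100 threshold, so the full $225 applies. total $811 + $225 = $1,036
Difference: |$540 − $1,036| = $496.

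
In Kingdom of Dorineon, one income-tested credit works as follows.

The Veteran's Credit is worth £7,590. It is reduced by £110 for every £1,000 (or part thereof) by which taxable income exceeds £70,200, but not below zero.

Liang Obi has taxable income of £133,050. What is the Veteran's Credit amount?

Veteran's Credit: income exceeds £70,200 by £62,850, which is 63 full-or-partial £1,000 increments; reduction = 63 × £110 = £6,930, leaving £660.

£660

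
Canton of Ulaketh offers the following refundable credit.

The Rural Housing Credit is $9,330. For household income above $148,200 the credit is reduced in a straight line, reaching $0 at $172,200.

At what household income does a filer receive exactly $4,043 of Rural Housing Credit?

$4,043 is 4,043/9,330 of the full $9,330, so 5,287/9,330 of the $24,000 range has been used: income = $148,200 + $24,000 × 5,287/9,330 = $161,800.

$161,800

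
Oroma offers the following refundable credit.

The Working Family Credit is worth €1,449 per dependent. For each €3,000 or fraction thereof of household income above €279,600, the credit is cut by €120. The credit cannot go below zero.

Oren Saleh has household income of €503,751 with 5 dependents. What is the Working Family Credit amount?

€0

Working Family Credit: base = 5 × €1,449 = €7,245. income exceeds €279,600 by €224,151 → 75 increments × €120 = €9,000 ≥ base, so the credit is €0.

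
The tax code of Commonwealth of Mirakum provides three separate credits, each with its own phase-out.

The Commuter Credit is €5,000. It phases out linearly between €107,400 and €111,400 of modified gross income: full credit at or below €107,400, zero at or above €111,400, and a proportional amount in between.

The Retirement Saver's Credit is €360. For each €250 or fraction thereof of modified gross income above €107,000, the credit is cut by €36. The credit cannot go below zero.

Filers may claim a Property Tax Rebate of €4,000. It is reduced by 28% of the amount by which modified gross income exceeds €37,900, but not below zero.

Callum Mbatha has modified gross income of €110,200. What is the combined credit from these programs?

Commuter Credit: €110,200 is €2,800 into a €4,000 phase-out range, leaving 1,200/4,000 of the credit: €5,000 × 1,200/4,000 = €1,500.
Retirement Saver's Credit: income exceeds €107,000 by €3,200 → 13 increments × €36 = €468 ≥ base, so the credit is €0.
Property Tax Rebate: 28% of the €72,300 excess over €37,900 is €20,244 ≥ base, so the credit is €0.
Total: €1,500 + €0 + €0 = €1,500.

€1,500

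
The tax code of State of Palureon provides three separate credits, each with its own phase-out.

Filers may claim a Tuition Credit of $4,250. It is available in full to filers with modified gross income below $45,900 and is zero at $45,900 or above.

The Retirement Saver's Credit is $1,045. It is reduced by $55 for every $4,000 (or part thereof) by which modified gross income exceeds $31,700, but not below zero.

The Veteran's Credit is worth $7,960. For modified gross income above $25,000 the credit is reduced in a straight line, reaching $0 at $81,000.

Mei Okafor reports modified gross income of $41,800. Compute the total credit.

Tuition Credit: $41,800 is below the $45,900 cutoff, so the full $4,250 applies.
Retirement Saver's Credit: income exceeds $31,700 by $10,100, which is 3 full-or-partial $4,000 increments; reduction = 3 × $55 = $165, leaving $880.
Veteran's Credit: $41,800 is $16,800 into a $56,000 phase-out range, leaving 39,200/56,000 of the credit: $7,960 × 39,200/56,000 = $5,572.
Total: $4,250 + $880 + $5,572 = $10,702.

$10,702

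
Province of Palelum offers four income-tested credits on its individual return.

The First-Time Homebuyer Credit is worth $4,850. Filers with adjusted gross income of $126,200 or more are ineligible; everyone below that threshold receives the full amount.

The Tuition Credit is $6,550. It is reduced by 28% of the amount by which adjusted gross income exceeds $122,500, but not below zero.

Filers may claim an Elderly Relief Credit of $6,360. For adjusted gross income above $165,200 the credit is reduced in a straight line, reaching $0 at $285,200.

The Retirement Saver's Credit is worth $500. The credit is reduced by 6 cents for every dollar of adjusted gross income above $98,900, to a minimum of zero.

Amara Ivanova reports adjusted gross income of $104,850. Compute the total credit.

First-Time Homebuyer Credit: $104,850 is below the $126,200 cutoff, so the full $4,850 applies.
Tuition Credit: $104,850 is at or below the $122,500 threshold, so the full $6,550 applies.
Elderly Relief Credit: $104,850 is at or below the $165,200 threshold, so the full $6,360 applies.
Retirement Saver's Credit: 6% of the $5,950 excess over $98,900 is $357; credit = $500 − $357 = $143.
Total: $4,850 + $6,550 + $6,360 + $143 = $17,903.

$17,903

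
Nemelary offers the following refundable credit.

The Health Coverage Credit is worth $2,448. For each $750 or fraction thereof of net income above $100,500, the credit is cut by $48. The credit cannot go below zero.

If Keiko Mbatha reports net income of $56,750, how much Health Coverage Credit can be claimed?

Health Coverage Credit: $56,750 is at or below the $100,500 threshold, so the full $2,448 applies.

$2,448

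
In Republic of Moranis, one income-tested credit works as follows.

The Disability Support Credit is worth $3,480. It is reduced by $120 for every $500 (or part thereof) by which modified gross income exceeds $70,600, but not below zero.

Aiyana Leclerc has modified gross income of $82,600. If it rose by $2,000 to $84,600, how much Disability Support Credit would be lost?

At $82,600 — income exceeds $70,600 by $12,000, which is 24 full-or-partial $500 increments; reduction = 24 × $120 = $2,880, leaving $600.
At $84,600 — income exceeds $70,600 by $14,000, which is 28 full-or-partial $500 increments; reduction = 28 × $120 = $3,360, leaving $120.
Lost: $600 − $120 = $480.

$480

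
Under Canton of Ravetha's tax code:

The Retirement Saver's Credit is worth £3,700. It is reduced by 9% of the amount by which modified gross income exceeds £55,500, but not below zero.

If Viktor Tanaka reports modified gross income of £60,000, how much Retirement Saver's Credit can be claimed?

£3,295

Retirement Saver's Credit: 9% of the £4,500 excess over £55,500 is £405; credit = £3,700 − £405 = £3,295.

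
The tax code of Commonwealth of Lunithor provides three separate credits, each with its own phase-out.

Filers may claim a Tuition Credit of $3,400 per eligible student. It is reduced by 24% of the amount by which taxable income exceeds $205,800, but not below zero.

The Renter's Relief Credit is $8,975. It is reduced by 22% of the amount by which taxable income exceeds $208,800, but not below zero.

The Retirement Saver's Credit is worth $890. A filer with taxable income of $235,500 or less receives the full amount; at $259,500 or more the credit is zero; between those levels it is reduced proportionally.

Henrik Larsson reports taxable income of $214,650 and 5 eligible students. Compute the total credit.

$23,454

Tuition Credit: base = 5 × $3,400 = $17,000. 24% of the $8,850 excess over $205,800 is $2,124; credit = $17,000 − $2,124 = $14,876.
Renter's Relief Credit: 22% of the $5,850 excess over $208,800 is $1,287; credit = $8,975 − $1,287 = $7,688.
Retirement Saver's Credit: $214,650 is at or below the $235,500 threshold, so the full $890 applies.
Total: $14,876 + $7,688 + $890 = $23,454.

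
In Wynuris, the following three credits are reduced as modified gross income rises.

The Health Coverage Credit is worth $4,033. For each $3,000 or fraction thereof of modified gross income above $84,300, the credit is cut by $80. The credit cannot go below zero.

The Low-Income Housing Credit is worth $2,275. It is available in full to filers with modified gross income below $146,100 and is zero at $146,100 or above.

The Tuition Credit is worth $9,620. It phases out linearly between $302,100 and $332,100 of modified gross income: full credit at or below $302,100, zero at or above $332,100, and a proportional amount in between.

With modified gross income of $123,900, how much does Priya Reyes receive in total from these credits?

$14,808

Health Coverage Credit: income exceeds $84,300 by $39,600, which is 14 full-or-partial $3,000 increments; reduction = 14 × $80 = $1,120, leaving $2,913.
Low-Income Housing Credit: $123,900 is below the $146,100 cutoff, so the full $2,275 applies.
Tuition Credit: $123,900 is at or below the $302,100 threshold, so the full $9,620 applies.
Total: $2,913 + $2,275 + $9,620 = $14,808.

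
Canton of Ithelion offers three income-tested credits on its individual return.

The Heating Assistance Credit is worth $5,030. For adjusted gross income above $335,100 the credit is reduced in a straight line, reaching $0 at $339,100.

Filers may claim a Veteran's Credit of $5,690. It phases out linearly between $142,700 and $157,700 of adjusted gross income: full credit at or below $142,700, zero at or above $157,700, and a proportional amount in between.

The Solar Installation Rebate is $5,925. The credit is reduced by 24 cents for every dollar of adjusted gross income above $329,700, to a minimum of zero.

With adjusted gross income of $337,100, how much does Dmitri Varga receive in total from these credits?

Heating Assistance Credit: $337,100 is $2,000 into a $4,000 phase-out range, leaving 2,000/4,000 of the credit: $5,030 × 2,000/4,000 = $2,515.
Veteran's Credit: $337,100 is at or above $157,700, so the credit is $0.
Solar Installation Rebate: 24% of the $7,400 excess over $329,700 is $1,776; credit = $5,925 − $1,776 = $4,149.
Total: $2,515 + $0 + $4,149 = $6,664.

$6,664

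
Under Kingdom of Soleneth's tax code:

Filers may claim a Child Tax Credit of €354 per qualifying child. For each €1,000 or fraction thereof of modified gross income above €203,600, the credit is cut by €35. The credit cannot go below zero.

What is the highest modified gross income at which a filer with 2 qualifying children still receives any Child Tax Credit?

Full credit = 2 × €354 = €708.
After 20 increments the reduction is 20 × €35 = €700, leaving €8; one more increment wipes it out. Increment 20 ends at excess 20 × €1,000 = €20,000, so the highest qualifying income is €203,600 + €20,000 = €223,600.

€223,600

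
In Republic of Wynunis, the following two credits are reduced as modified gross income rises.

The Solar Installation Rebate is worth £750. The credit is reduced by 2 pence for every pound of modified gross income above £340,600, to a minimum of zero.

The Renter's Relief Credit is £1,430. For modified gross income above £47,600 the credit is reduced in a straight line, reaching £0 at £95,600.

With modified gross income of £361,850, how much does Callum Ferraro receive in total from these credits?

£325

Solar Installation Rebate: 2% of the £21,250 excess over £340,600 is £425; credit = £750 − £425 = £325.
Renter's Relief Credit: £361,850 is at or above £95,600, so the credit is £0.
Total: £325 + £0 = £325.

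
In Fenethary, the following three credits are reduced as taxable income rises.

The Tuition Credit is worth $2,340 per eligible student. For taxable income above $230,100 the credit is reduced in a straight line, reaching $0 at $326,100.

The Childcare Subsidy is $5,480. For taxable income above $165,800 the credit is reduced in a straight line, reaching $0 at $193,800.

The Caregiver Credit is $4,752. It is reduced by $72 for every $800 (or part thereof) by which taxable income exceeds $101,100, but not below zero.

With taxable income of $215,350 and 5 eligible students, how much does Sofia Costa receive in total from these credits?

Tuition Credit: base = 5 × $2,340 = $11,700. $215,350 is at or below the $230,100 threshold, so the full $11,700 applies.
Childcare Subsidy: $215,350 is at or above $193,800, so the credit is $0.
Caregiver Credit: income exceeds $101,100 by $114,250 → 143 increments × $72 = $10,296 ≥ base, so the credit is $0.
Total: $11,700 + $0 + $0 = $11,700.

$11,700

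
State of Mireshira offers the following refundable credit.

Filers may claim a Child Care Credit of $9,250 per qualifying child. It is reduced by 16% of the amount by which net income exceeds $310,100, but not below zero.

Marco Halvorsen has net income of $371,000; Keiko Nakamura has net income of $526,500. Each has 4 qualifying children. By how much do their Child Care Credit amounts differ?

Marco ($371,000): Child Care Credit: base = 4 × $9,250 = $37,000. 16% of the $60,900 excess over $310,100 is $9,744; credit = $37,000 − $9,744 = $27,256.
Keiko ($526,500): Child Care Credit: base = 4 × $9,250 = $37,000. 16% of the $216,400 excess over $310,100 is $34,624; credit = $37,000 − $34,624 = $2,376.
Difference: |$27,256 − $2,376| = $24,880.

$24,880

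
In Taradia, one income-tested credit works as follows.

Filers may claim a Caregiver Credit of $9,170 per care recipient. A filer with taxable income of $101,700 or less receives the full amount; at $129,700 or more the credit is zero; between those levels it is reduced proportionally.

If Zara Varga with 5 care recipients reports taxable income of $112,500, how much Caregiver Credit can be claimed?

$28,165

Caregiver Credit: base = 5 × $9,170 = $45,850. $112,500 is $10,800 into a $28,000 phase-out range, leaving 17,200/28,000 of the credit: $45,850 × 17,200/28,000 = $28,165.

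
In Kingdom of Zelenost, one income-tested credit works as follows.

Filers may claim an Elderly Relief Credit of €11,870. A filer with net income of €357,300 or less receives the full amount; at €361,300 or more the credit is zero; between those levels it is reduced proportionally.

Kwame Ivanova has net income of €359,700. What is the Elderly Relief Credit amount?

€4,748

Elderly Relief Credit: €359,700 is €2,400 into a €4,000 phase-out range, leaving 1,600/4,000 of the credit: €11,870 × 1,600/4,000 = €4,748.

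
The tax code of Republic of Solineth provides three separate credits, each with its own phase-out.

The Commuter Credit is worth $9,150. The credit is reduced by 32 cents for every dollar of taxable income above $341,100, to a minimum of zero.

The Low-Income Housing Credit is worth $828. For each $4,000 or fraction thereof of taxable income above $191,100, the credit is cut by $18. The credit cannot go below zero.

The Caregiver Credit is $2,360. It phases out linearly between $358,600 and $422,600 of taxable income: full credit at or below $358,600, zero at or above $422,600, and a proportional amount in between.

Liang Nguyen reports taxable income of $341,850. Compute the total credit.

Commuter Credit: 32% of the $750 excess over $341,100 is $240; credit = $9,150 − $240 = $8,910.
Low-Income Housing Credit: income exceeds $191,100 by $150,750, which is 38 full-or-partial $4,000 increments; reduction = 38 × $18 = $684, leaving $144.
Caregiver Credit: $341,850 is at or below the $358,600 threshold, so the full $2,360 applies.
Total: $8,910 + $144 + $2,360 = $11,414.

$11,414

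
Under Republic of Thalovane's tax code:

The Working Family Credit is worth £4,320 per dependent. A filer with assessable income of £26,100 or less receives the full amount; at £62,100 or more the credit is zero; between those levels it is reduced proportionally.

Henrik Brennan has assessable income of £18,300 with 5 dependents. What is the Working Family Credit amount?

Working Family Credit: base = 5 × £4,320 = £21,600. £18,300 is at or below the £26,100 threshold, so the full £21,600 applies.

£21,600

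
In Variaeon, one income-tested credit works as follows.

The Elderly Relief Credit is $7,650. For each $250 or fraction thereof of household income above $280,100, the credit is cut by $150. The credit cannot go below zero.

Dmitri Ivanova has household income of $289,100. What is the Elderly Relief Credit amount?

$2,250

Elderly Relief Credit: income exceeds $280,100 by $9,000, which is 36 full-or-partial $250 increments; reduction = 36 × $150 = $5,400, leaving $2,250.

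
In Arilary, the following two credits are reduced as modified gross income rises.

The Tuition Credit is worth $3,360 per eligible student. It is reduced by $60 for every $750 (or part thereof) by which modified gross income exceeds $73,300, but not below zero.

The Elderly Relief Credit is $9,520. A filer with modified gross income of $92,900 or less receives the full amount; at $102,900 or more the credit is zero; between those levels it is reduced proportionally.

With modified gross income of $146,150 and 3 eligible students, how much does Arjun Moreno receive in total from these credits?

$4,200

Tuition Credit: base = 3 × $3,360 = $10,080. income exceeds $73,300 by $72,850, which is 98 full-or-partial $750 increments; reduction = 98 × $60 = $5,880, leaving $4,200.
Elderly Relief Credit: $146,150 is at or above $102,900, so the credit is $0.
Total: $4,200 + $0 = $4,200.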